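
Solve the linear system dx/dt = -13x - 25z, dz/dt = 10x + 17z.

Coefficient matrix A = [[-13, -25], [10, 17]].
Characteristic polynomial det(A - λI) = λ^2 - 4λ + 29 = 0.
Eigenvalues λ = 2 ± 5i (complex conjugate pair).
For λ=2+5i: an eigenvector is (2,-1) - i(-1,1) = (2 + i, -1 - i).
A real fundamental pair from Re and Im of e^((2+5i)t)v: X_1 = e^(2t)(cos(5t)·(2,-1) + sin(5t)·(-1,1)), X_2 = e^(2t)(sin(5t)·(2,-1) - cos(5t)·(-1,1)).
General solution: K_1X_1 + K_2X_2.

x(t) = -K_1e^(2t)sin(5t) + 2K_1e^(2t)cos(5t) + 2K_2e^(2t)sin(5t) + K_2e^(2t)cos(5t), z(t) = K_1e^(2t)sin(5t) - K_1e^(2t)cos(5t) - K_2e^(2t)sin(5t) - K_2e^(2t)cos(5t)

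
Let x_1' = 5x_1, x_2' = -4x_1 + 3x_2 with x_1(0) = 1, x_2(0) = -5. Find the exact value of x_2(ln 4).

-2240

A = [[5,0],[-4,3]]; eigenvalues λ = 5, 3.
Eigenvectors: (1,-2) for λ=5, (0,-1) for λ=3.
From the initial condition, c_1 = 1, c_2 = 3.
x_2(ln 4) = (1)(4^5)(-2) + (3)(4^3)(-1) = -2240.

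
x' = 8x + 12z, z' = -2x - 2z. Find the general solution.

x(t) = 3K_1e^(4t) + 2K_2e^(2t), z(t) = -K_1e^(4t) - K_2e^(2t)

Coefficient matrix A = [[8, 12], [-2, -2]].
Characteristic polynomial det(A - λI) = λ^2 - 6λ + 8 = 0.
Eigenvalues λ = 4, 2.
For λ=4: (A-λI) row 1 is [4, 12], so an eigenvector is (3, -1).
For λ=2: (A-λI) row 1 is [6, 12], so an eigenvector is (2, -1).
General solution: K_1e^(4t)(3,-1) + K_2e^(2t)(2,-1).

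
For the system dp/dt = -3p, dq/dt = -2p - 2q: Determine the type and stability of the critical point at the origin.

stable node

A = [[-3,0],[-2,-2]]; det(A-λI) = λ^2 + 5λ + 6.
λ = -2, -3: both negative.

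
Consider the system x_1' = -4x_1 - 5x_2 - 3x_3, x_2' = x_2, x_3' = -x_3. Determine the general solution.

x_1(t) = K_1e^(-4t) - K_2e^(t) - K_3e^(-t), x_2(t) = K_2e^(t), x_3(t) = K_3e^(-t)

Coefficient matrix A = [[-4, -5, -3], [0, 1, 0], [0, 0, -1]].
det(A - λI) = 0 gives eigenvalues λ = -4, 1, -1.
For λ=-4: eigenvector (1,0,0).
For λ=1: eigenvector (-1,1,0).
For λ=-1: eigenvector (-1,0,1).
General solution: K_1e^(-4t)(1,0,0) + K_2e^(t)(-1,1,0) + K_3e^(-t)(-1,0,1).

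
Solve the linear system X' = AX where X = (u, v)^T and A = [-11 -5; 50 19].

u(t) = K_1e^(4t)sin(5t) - K_2e^(4t)cos(5t), v(t) = -3K_1e^(4t)sin(5t) - K_1e^(4t)cos(5t) - K_2e^(4t)sin(5t) + 3K_2e^(4t)cos(5t)

Coefficient matrix A = [[-11, -5], [50, 19]].
Characteristic polynomial det(A - λI) = λ^2 - 8λ + 41 = 0.
Eigenvalues λ = 4 ± 5i (complex conjugate pair).
For λ=4+5i: an eigenvector is (0,-1) - i(1,-3) = (0 - i, -1 + 3i).
A real fundamental pair from Re and Im of e^((4+5i)t)v: X_1 = e^(4t)(cos(5t)·(0,-1) + sin(5t)·(1,-3)), X_2 = e^(4t)(sin(5t)·(0,-1) - cos(5t)·(1,-3)).
General solution: K_1X_1 + K_2X_2.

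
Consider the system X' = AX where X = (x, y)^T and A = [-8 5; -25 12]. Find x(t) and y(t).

x(t) = -K_1e^(2t)sin(5t) + K_2e^(2t)cos(5t), y(t) = -2K_1e^(2t)sin(5t) - K_1e^(2t)cos(5t) - K_2e^(2t)sin(5t) + 2K_2e^(2t)cos(5t)

Coefficient matrix A = [[-8, 5], [-25, 12]].
Characteristic polynomial det(A - λI) = λ^2 - 4λ + 29 = 0.
Eigenvalues λ = 2 ± 5i (complex conjugate pair).
For λ=2+5i: an eigenvector is (0,-1) - i(-1,-2) = (0 + i, -1 + 2i).
A real fundamental pair from Re and Im of e^((2+5i)t)v: X_1 = e^(2t)(cos(5t)·(0,-1) + sin(5t)·(-1,-2)), X_2 = e^(2t)(sin(5t)·(0,-1) - cos(5t)·(-1,-2)).
General solution: K_1X_1 + K_2X_2.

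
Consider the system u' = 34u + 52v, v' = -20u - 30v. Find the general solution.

Coefficient matrix A = [[34, 52], [-20, -30]].
Characteristic polynomial det(A - λI) = λ^2 - 4λ + 20 = 0.
Eigenvalues λ = 2 ± 4i (complex conjugate pair).
For λ=2+4i: an eigenvector is (-2,1) - i(-3,2) = (-2 + 3i, 1 - 2i).
A real fundamental pair from Re and Im of e^((2+4i)t)v: X_1 = e^(2t)(cos(4t)·(-2,1) + sin(4t)·(-3,2)), X_2 = e^(2t)(sin(4t)·(-2,1) - cos(4t)·(-3,2)).
General solution: K_1X_1 + K_2X_2.

u(t) = -3K_1e^(2t)sin(4t) - 2K_1e^(2t)cos(4t) - 2K_2e^(2t)sin(4t) + 3K_2e^(2t)cos(4t), v(t) = 2K_1e^(2t)sin(4t) + K_1e^(2t)cos(4t) + K_2e^(2t)sin(4t) - 2K_2e^(2t)cos(4t)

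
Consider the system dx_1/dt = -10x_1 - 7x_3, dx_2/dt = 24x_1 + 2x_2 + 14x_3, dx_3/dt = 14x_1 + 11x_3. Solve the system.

Coefficient matrix A = [[-10, 0, -7], [24, 2, 14], [14, 0, 11]].
det(A - λI) = 0 gives eigenvalues λ = 2, 4, -3.
For λ=2: eigenvector (0,1,0).
For λ=4: eigenvector (1,-2,-2).
For λ=-3: eigenvector (1,-2,-1).
General solution: C_1e^(2t)(0,1,0) + C_2e^(4t)(1,-2,-2) + C_3e^(-3t)(1,-2,-1).

x_1(t) = C_2e^(4t) + C_3e^(-3t), x_2(t) = C_1e^(2t) - 2C_2e^(4t) - 2C_3e^(-3t), x_3(t) = -2C_2e^(4t) - C_3e^(-3t)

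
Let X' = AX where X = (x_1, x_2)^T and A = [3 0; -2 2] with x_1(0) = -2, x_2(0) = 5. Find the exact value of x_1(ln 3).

-54

A = [[3,0],[-2,2]]; eigenvalues λ = 3, 2.
Eigenvectors: (1,-2) for λ=3, (0,-1) for λ=2.
From the initial condition, c_1 = -2, c_2 = -1.
x_1(ln 3) = (-2)(3^3)(1) + (-1)(3^2)(0) = -54.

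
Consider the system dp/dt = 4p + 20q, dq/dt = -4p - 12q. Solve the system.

p(t) = -2c_1e^(-4t)sin(4t) - c_1e^(-4t)cos(4t) - c_2e^(-4t)sin(4t) + 2c_2e^(-4t)cos(4t), q(t) = c_1e^(-4t)sin(4t) - c_2e^(-4t)cos(4t)

Coefficient matrix A = [[4, 20], [-4, -12]].
Characteristic polynomial det(A - λI) = λ^2 + 8λ + 32 = 0.
Eigenvalues λ = -4 ± 4i (complex conjugate pair).
For λ=-4+4i: an eigenvector is (-1,0) - i(-2,1) = (-1 + 2i, 0 - i).
A real fundamental pair from Re and Im of e^((-4+4i)t)v: X_1 = e^(-4t)(cos(4t)·(-1,0) + sin(4t)·(-2,1)), X_2 = e^(-4t)(sin(4t)·(-1,0) - cos(4t)·(-2,1)).
General solution: c_1X_1 + c_2X_2.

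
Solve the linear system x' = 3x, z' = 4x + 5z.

Coefficient matrix A = [[3, 0], [4, 5]].
Characteristic polynomial det(A - λI) = λ^2 - 8λ + 15 = 0.
Eigenvalues λ = 3, 5.
For λ=3: (A-λI) row 2 is [4, 2], so an eigenvector is (1, -2).
For λ=5: (A-λI) row 1 is [-2, 0], so an eigenvector is (0, -1).
General solution: K_1e^(3t)(1,-2) + K_2e^(5t)(0,-1).

x(t) = K_1e^(3t), z(t) = -2K_1e^(3t) - K_2e^(5t)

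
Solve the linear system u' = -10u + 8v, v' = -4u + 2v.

Coefficient matrix A = [[-10, 8], [-4, 2]].
Characteristic polynomial det(A - λI) = λ^2 + 8λ + 12 = 0.
Eigenvalues λ = -6, -2.
For λ=-6: (A-λI) row 1 is [-4, 8], so an eigenvector is (-2, -1).
For λ=-2: (A-λI) row 1 is [-8, 8], so an eigenvector is (1, 1).
General solution: C_1e^(-6t)(-2,-1) + C_2e^(-2t)(1,1).

u(t) = -2C_1e^(-6t) + C_2e^(-2t), v(t) = -C_1e^(-6t) + C_2e^(-2t)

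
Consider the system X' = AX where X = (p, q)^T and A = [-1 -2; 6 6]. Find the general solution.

p(t) = 2K_1e^(2t) - K_2e^(3t), q(t) = -3K_1e^(2t) + 2K_2e^(3t)

Coefficient matrix A = [[-1, -2], [6, 6]].
Characteristic polynomial det(A - λI) = λ^2 - 5λ + 6 = 0.
Eigenvalues λ = 2, 3.
For λ=2: (A-λI) row 1 is [-3, -2], so an eigenvector is (2, -3).
For λ=3: (A-λI) row 1 is [-4, -2], so an eigenvector is (-1, 2).
General solution: K_1e^(2t)(2,-3) + K_2e^(3t)(-1,2).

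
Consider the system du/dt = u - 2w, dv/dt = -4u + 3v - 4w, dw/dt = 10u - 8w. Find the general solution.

Coefficient matrix A = [[1, 0, -2], [-4, 3, -4], [10, 0, -8]].
det(A - λI) = 0 gives eigenvalues λ = -3, -4, 3.
For λ=-3: eigenvector (1,2,2).
For λ=-4: eigenvector (2,4,5).
For λ=3: eigenvector (0,1,0).
General solution: c_1e^(-3t)(1,2,2) + c_2e^(-4t)(2,4,5) + c_3e^(3t)(0,1,0).

u(t) = c_1e^(-3t) + 2c_2e^(-4t), v(t) = 2c_1e^(-3t) + 4c_2e^(-4t) + c_3e^(3t), w(t) = 2c_1e^(-3t) + 5c_2e^(-4t)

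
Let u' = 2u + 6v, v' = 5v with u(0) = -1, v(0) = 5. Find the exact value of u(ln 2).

276

A = [[2,6],[0,5]]; eigenvalues λ = 2, 5.
Eigenvectors: (-1,0) for λ=2, (2,1) for λ=5.
From the initial condition, c_1 = 11, c_2 = 5.
u(ln 2) = (11)(2^2)(-1) + (5)(2^5)(2) = 276.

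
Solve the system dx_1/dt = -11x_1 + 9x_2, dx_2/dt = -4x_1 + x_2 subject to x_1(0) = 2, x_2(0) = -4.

Coefficient matrix A = [[-11, 9], [-4, 1]].
Characteristic polynomial det(A - λI) = λ^2 + 10λ + 25 = 0.
Single eigenvalue λ = -5 with algebraic multiplicity 2.
Eigenvector v = (3,2); generalized eigenvector w with (A-λI)w=v is (1,1).
General solution: e^(-5t)[C_1·v + C_2·(t·v + w)].
Applying x_1(0)=2, x_2(0)=-4 gives C_1=6, C_2=-16.

x_1(t) = -48te^(-5t) + 2e^(-5t), x_2(t) = -32te^(-5t) - 4e^(-5t)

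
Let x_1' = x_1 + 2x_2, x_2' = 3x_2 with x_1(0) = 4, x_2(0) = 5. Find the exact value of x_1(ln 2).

A = [[1,2],[0,3]]; eigenvalues λ = 3, 1.
Eigenvectors: (1,1) for λ=3, (-1,0) for λ=1.
From the initial condition, c_1 = 5, c_2 = 1.
x_1(ln 2) = (5)(2^3)(1) + (1)(2^1)(-1) = 38.

38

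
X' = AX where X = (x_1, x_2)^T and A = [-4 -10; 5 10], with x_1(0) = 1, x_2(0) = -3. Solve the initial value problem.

x_1(t) = 23e^(3t)sin(t) + e^(3t)cos(t), x_2(t) = -16e^(3t)sin(t) - 3e^(3t)cos(t)

Coefficient matrix A = [[-4, -10], [5, 10]].
Characteristic polynomial det(A - λI) = λ^2 - 6λ + 10 = 0.
Eigenvalues λ = 3 ± i (complex conjugate pair).
For λ=3+i: an eigenvector is (-3,2) - i(1,-1) = (-3 - i, 2 + i).
A real fundamental pair from Re and Im of e^((3+i)t)v: X_1 = e^(3t)(cos(t)·(-3,2) + sin(t)·(1,-1)), X_2 = e^(3t)(sin(t)·(-3,2) - cos(t)·(1,-1)).
General solution: K_1X_1 + K_2X_2.
Applying x_1(0)=1, x_2(0)=-3 gives K_1=2, K_2=-7.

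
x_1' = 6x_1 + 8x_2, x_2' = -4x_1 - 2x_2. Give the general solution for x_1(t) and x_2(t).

x_1(t) = c_1e^(2t)sin(4t) + c_1e^(2t)cos(4t) + c_2e^(2t)sin(4t) - c_2e^(2t)cos(4t), x_2(t) = -c_1e^(2t)sin(4t) + c_2e^(2t)cos(4t)

Coefficient matrix A = [[6, 8], [-4, -2]].
Characteristic polynomial det(A - λI) = λ^2 - 4λ + 20 = 0.
Eigenvalues λ = 2 ± 4i (complex conjugate pair).
For λ=2+4i: an eigenvector is (1,0) - i(1,-1) = (1 - i, 0 + i).
A real fundamental pair from Re and Im of e^((2+4i)t)v: X_1 = e^(2t)(cos(4t)·(1,0) + sin(4t)·(1,-1)), X_2 = e^(2t)(sin(4t)·(1,0) - cos(4t)·(1,-1)).
General solution: c_1X_1 + c_2X_2.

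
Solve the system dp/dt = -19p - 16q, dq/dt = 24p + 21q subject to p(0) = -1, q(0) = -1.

p(t) = 4e^(5t) - 5e^(-3t), q(t) = -6e^(5t) + 5e^(-3t)

Coefficient matrix A = [[-19, -16], [24, 21]].
Characteristic polynomial det(A - λI) = λ^2 - 2λ - 15 = 0.
Eigenvalues λ = -3, 5.
For λ=-3: (A-λI) row 1 is [-16, -16], so an eigenvector is (1, -1).
For λ=5: (A-λI) row 1 is [-24, -16], so an eigenvector is (2, -3).
General solution: C_1e^(-3t)(1,-1) + C_2e^(5t)(2,-3).
Applying p(0)=-1, q(0)=-1 gives C_1=-5, C_2=2.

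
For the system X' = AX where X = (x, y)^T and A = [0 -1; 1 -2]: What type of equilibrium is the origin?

stable improper node

A = [[0,-1],[1,-2]]; det(A-λI) = λ^2 + 2λ + 1.
repeated λ = -1 with a single eigenvector.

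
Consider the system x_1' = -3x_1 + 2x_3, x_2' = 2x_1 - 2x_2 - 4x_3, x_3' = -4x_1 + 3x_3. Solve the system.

Coefficient matrix A = [[-3, 0, 2], [2, -2, -4], [-4, 0, 3]].
det(A - λI) = 0 gives eigenvalues λ = -2, 1, -1.
For λ=-2: eigenvector (0,1,0).
For λ=1: eigenvector (1,-2,2).
For λ=-1: eigenvector (-1,2,-1).
General solution: C_1e^(-2t)(0,1,0) + C_2e^(t)(1,-2,2) + C_3e^(-t)(-1,2,-1).

x_1(t) = C_2e^(t) - C_3e^(-t), x_2(t) = C_1e^(-2t) - 2C_2e^(t) + 2C_3e^(-t), x_3(t) = 2C_2e^(t) - C_3e^(-t)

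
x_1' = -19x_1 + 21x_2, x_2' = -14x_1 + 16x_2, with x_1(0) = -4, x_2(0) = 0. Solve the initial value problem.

Coefficient matrix A = [[-19, 21], [-14, 16]].
Characteristic polynomial det(A - λI) = λ^2 + 3λ - 10 = 0.
Eigenvalues λ = 2, -5.
For λ=2: (A-λI) row 1 is [-21, 21], so an eigenvector is (1, 1).
For λ=-5: (A-λI) row 1 is [-14, 21], so an eigenvector is (3, 2).
General solution: c_1e^(2t)(1,1) + c_2e^(-5t)(3,2).
Applying x_1(0)=-4, x_2(0)=0 gives c_1=8, c_2=-4.

x_1(t) = 8e^(2t) - 12e^(-5t), x_2(t) = 8e^(2t) - 8e^(-5t)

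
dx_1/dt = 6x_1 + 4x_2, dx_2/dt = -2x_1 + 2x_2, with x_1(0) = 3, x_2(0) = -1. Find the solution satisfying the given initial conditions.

x_1(t) = e^(4t)sin(2t) + 3e^(4t)cos(2t), x_2(t) = -2e^(4t)sin(2t) - e^(4t)cos(2t)

Coefficient matrix A = [[6, 4], [-2, 2]].
Characteristic polynomial det(A - λI) = λ^2 - 8λ + 20 = 0.
Eigenvalues λ = 4 ± 2i (complex conjugate pair).
For λ=4+2i: an eigenvector is (1,0) - i(1,-1) = (1 - i, 0 + i).
A real fundamental pair from Re and Im of e^((4+2i)t)v: X_1 = e^(4t)(cos(2t)·(1,0) + sin(2t)·(1,-1)), X_2 = e^(4t)(sin(2t)·(1,0) - cos(2t)·(1,-1)).
General solution: C_1X_1 + C_2X_2.
Applying x_1(0)=3, x_2(0)=-1 gives C_1=2, C_2=-1.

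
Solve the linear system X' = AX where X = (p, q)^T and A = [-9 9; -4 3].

Coefficient matrix A = [[-9, 9], [-4, 3]].
Characteristic polynomial det(A - λI) = λ^2 + 6λ + 9 = 0.
Single eigenvalue λ = -3 with algebraic multiplicity 2.
Eigenvector v = (-3,-2); generalized eigenvector w with (A-λI)w=v is (2,1).
General solution: e^(-3t)[K_1·v + K_2·(t·v + w)].

p(t) = -3K_1e^(-3t) - 3K_2te^(-3t) + 2K_2e^(-3t), q(t) = -2K_1e^(-3t) - 2K_2te^(-3t) + K_2e^(-3t)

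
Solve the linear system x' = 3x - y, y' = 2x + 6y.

x(t) = K_1e^(4t) + K_2e^(5t), y(t) = -K_1e^(4t) - 2K_2e^(5t)

Coefficient matrix A = [[3, -1], [2, 6]].
Characteristic polynomial det(A - λI) = λ^2 - 9λ + 20 = 0.
Eigenvalues λ = 4, 5.
For λ=4: (A-λI) row 1 is [-1, -1], so an eigenvector is (1, -1).
For λ=5: (A-λI) row 1 is [-2, -1], so an eigenvector is (1, -2).
General solution: K_1e^(4t)(1,-1) + K_2e^(5t)(1,-2).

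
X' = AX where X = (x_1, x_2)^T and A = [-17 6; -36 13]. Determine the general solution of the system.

Coefficient matrix A = [[-17, 6], [-36, 13]].
Characteristic polynomial det(A - λI) = λ^2 + 4λ - 5 = 0.
Eigenvalues λ = -5, 1.
For λ=-5: (A-λI) row 1 is [-12, 6], so an eigenvector is (-1, -2).
For λ=1: (A-λI) row 1 is [-18, 6], so an eigenvector is (1, 3).
General solution: c_1e^(-5t)(-1,-2) + c_2e^(t)(1,3).

x_1(t) = -c_1e^(-5t) + c_2e^(t), x_2(t) = -2c_1e^(-5t) + 3c_2e^(t)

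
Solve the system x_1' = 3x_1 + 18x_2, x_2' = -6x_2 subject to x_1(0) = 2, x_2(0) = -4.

x_1(t) = -6e^(3t) + 8e^(-6t), x_2(t) = -4e^(-6t)

Coefficient matrix A = [[3, 18], [0, -6]].
Characteristic polynomial det(A - λI) = λ^2 + 3λ - 18 = 0.
Eigenvalues λ = -6, 3.
For λ=-6: (A-λI) row 1 is [9, 18], so an eigenvector is (-2, 1).
For λ=3: (A-λI) row 1 is [0, 18], so an eigenvector is (1, 0).
General solution: K_1e^(-6t)(-2,1) + K_2e^(3t)(1,0).
Applying x_1(0)=2, x_2(0)=-4 gives K_1=-4, K_2=-6.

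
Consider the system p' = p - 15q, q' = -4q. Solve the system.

p(t) = -3C_1e^(-4t) + C_2e^(t), q(t) = -C_1e^(-4t)

Coefficient matrix A = [[1, -15], [0, -4]].
Characteristic polynomial det(A - λI) = λ^2 + 3λ - 4 = 0.
Eigenvalues λ = -4, 1.
For λ=-4: (A-λI) row 1 is [5, -15], so an eigenvector is (-3, -1).
For λ=1: (A-λI) row 1 is [0, -15], so an eigenvector is (1, 0).
General solution: C_1e^(-4t)(-3,-1) + C_2e^(t)(1,0).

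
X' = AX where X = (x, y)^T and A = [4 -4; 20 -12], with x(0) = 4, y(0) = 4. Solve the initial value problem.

x(t) = 4e^(-4t)sin(4t) + 4e^(-4t)cos(4t), y(t) = 12e^(-4t)sin(4t) + 4e^(-4t)cos(4t)

Coefficient matrix A = [[4, -4], [20, -12]].
Characteristic polynomial det(A - λI) = λ^2 + 8λ + 32 = 0.
Eigenvalues λ = -4 ± 4i (complex conjugate pair).
For λ=-4+4i: an eigenvector is (1,2) - i(0,1) = (1, 2 - i).
A real fundamental pair from Re and Im of e^((-4+4i)t)v: X_1 = e^(-4t)(cos(4t)·(1,2) + sin(4t)·(0,1)), X_2 = e^(-4t)(sin(4t)·(1,2) - cos(4t)·(0,1)).
General solution: c_1X_1 + c_2X_2.
Applying x(0)=4, y(0)=4 gives c_1=4, c_2=4.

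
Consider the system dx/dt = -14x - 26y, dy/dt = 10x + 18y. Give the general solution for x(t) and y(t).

Coefficient matrix A = [[-14, -26], [10, 18]].
Characteristic polynomial det(A - λI) = λ^2 - 4λ + 8 = 0.
Eigenvalues λ = 2 ± 2i (complex conjugate pair).
For λ=2+2i: an eigenvector is (3,-2) - i(2,-1) = (3 - 2i, -2 + i).
A real fundamental pair from Re and Im of e^((2+2i)t)v: X_1 = e^(2t)(cos(2t)·(3,-2) + sin(2t)·(2,-1)), X_2 = e^(2t)(sin(2t)·(3,-2) - cos(2t)·(2,-1)).
General solution: C_1X_1 + C_2X_2.

x(t) = 2C_1e^(2t)sin(2t) + 3C_1e^(2t)cos(2t) + 3C_2e^(2t)sin(2t) - 2C_2e^(2t)cos(2t), y(t) = -C_1e^(2t)sin(2t) - 2C_1e^(2t)cos(2t) - 2C_2e^(2t)sin(2t) + C_2e^(2t)cos(2t)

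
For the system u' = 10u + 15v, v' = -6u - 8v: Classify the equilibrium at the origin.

A = [[10,15],[-6,-8]]; det(A-λI) = λ^2 - 2λ + 10.
λ = 1 ± 3i: positive real part.

unstable spiral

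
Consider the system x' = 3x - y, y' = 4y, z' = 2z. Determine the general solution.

x(t) = K_1e^(3t) - K_3e^(4t), y(t) = K_3e^(4t), z(t) = K_2e^(2t)

Coefficient matrix A = [[3, -1, 0], [0, 4, 0], [0, 0, 2]].
det(A - λI) = 0 gives eigenvalues λ = 3, 2, 4.
For λ=3: eigenvector (1,0,0).
For λ=2: eigenvector (0,0,1).
For λ=4: eigenvector (-1,1,0).
General solution: K_1e^(3t)(1,0,0) + K_2e^(2t)(0,0,1) + K_3e^(4t)(-1,1,0).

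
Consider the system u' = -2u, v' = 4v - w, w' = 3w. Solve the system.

u(t) = K_3e^(-2t), v(t) = K_1e^(3t) + K_2e^(4t), w(t) = K_1e^(3t)

Coefficient matrix A = [[-2, 0, 0], [0, 4, -1], [0, 0, 3]].
det(A - λI) = 0 gives eigenvalues λ = 3, 4, -2.
For λ=3: eigenvector (0,1,1).
For λ=4: eigenvector (0,1,0).
For λ=-2: eigenvector (1,0,0).
General solution: K_1e^(3t)(0,1,1) + K_2e^(4t)(0,1,0) + K_3e^(-2t)(1,0,0).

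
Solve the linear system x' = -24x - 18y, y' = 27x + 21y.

Coefficient matrix A = [[-24, -18], [27, 21]].
Characteristic polynomial det(A - λI) = λ^2 + 3λ - 18 = 0.
Eigenvalues λ = -6, 3.
For λ=-6: (A-λI) row 1 is [-18, -18], so an eigenvector is (1, -1).
For λ=3: (A-λI) row 1 is [-27, -18], so an eigenvector is (2, -3).
General solution: K_1e^(-6t)(1,-1) + K_2e^(3t)(2,-3).

x(t) = K_1e^(-6t) + 2K_2e^(3t), y(t) = -K_1e^(-6t) - 3K_2e^(3t)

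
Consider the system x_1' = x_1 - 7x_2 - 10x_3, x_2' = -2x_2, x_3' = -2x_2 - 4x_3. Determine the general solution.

Coefficient matrix A = [[1, -7, -10], [0, -2, 0], [0, -2, -4]].
det(A - λI) = 0 gives eigenvalues λ = 1, -4, -2.
For λ=1: eigenvector (1,0,0).
For λ=-4: eigenvector (2,0,1).
For λ=-2: eigenvector (-1,1,-1).
General solution: c_1e^(t)(1,0,0) + c_2e^(-4t)(2,0,1) + c_3e^(-2t)(-1,1,-1).

x_1(t) = c_1e^(t) + 2c_2e^(-4t) - c_3e^(-2t), x_2(t) = c_3e^(-2t), x_3(t) = c_2e^(-4t) - c_3e^(-2t)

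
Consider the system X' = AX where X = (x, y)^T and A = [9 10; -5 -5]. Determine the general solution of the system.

x(t) = C_1e^(2t)sin(t) + 3C_1e^(2t)cos(t) + 3C_2e^(2t)sin(t) - C_2e^(2t)cos(t), y(t) = -C_1e^(2t)sin(t) - 2C_1e^(2t)cos(t) - 2C_2e^(2t)sin(t) + C_2e^(2t)cos(t)

Coefficient matrix A = [[9, 10], [-5, -5]].
Characteristic polynomial det(A - λI) = λ^2 - 4λ + 5 = 0.
Eigenvalues λ = 2 ± i (complex conjugate pair).
For λ=2+i: an eigenvector is (3,-2) - i(1,-1) = (3 - i, -2 + i).
A real fundamental pair from Re and Im of e^((2+i)t)v: X_1 = e^(2t)(cos(t)·(3,-2) + sin(t)·(1,-1)), X_2 = e^(2t)(sin(t)·(3,-2) - cos(t)·(1,-1)).
General solution: C_1X_1 + C_2X_2.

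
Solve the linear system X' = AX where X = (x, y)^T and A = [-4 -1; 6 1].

x(t) = K_1e^(-2t) - K_2e^(-t), y(t) = -2K_1e^(-2t) + 3K_2e^(-t)

Coefficient matrix A = [[-4, -1], [6, 1]].
Characteristic polynomial det(A - λI) = λ^2 + 3λ + 2 = 0.
Eigenvalues λ = -2, -1.
For λ=-2: (A-λI) row 1 is [-2, -1], so an eigenvector is (1, -2).
For λ=-1: (A-λI) row 1 is [-3, -1], so an eigenvector is (-1, 3).
General solution: K_1e^(-2t)(1,-2) + K_2e^(-t)(-1,3).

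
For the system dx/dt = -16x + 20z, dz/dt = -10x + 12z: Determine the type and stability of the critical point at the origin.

stable spiral

A = [[-16,20],[-10,12]]; det(A-λI) = λ^2 + 4λ + 8.
λ = -2 ± 2i: negative real part.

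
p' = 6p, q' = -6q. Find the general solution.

p(t) = -c_2e^(6t), q(t) = c_1e^(-6t)

Coefficient matrix A = [[6, 0], [0, -6]].
Characteristic polynomial det(A - λI) = λ^2 - 36 = 0.
Eigenvalues λ = -6, 6.
For λ=-6: (A-λI) row 1 is [12, 0], so an eigenvector is (0, 1).
For λ=6: (A-λI) row 2 is [0, -12], so an eigenvector is (-1, 0).
General solution: c_1e^(-6t)(0,1) + c_2e^(6t)(-1,0).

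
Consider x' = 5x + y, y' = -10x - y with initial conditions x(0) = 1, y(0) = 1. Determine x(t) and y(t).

x(t) = 4e^(2t)sin(t) + e^(2t)cos(t), y(t) = -13e^(2t)sin(t) + e^(2t)cos(t)

Coefficient matrix A = [[5, 1], [-10, -1]].
Characteristic polynomial det(A - λI) = λ^2 - 4λ + 5 = 0.
Eigenvalues λ = 2 ± i (complex conjugate pair).
For λ=2+i: an eigenvector is (1,-3) - i(0,-1) = (1, -3 + i).
A real fundamental pair from Re and Im of e^((2+i)t)v: X_1 = e^(2t)(cos(t)·(1,-3) + sin(t)·(0,-1)), X_2 = e^(2t)(sin(t)·(1,-3) - cos(t)·(0,-1)).
General solution: K_1X_1 + K_2X_2.
Applying x(0)=1, y(0)=1 gives K_1=1, K_2=4.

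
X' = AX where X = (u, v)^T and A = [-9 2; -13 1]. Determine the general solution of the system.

Coefficient matrix A = [[-9, 2], [-13, 1]].
Characteristic polynomial det(A - λI) = λ^2 + 8λ + 17 = 0.
Eigenvalues λ = -4 ± i (complex conjugate pair).
For λ=-4+i: an eigenvector is (1,3) - i(1,2) = (1 - i, 3 - 2i).
A real fundamental pair from Re and Im of e^((-4+i)t)v: X_1 = e^(-4t)(cos(t)·(1,3) + sin(t)·(1,2)), X_2 = e^(-4t)(sin(t)·(1,3) - cos(t)·(1,2)).
General solution: K_1X_1 + K_2X_2.

u(t) = K_1e^(-4t)sin(t) + K_1e^(-4t)cos(t) + K_2e^(-4t)sin(t) - K_2e^(-4t)cos(t), v(t) = 2K_1e^(-4t)sin(t) + 3K_1e^(-4t)cos(t) + 3K_2e^(-4t)sin(t) - 2K_2e^(-4t)cos(t)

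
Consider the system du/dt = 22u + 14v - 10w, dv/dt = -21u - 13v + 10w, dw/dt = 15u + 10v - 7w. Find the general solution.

Coefficient matrix A = [[22, 14, -10], [-21, -13, 10], [15, 10, -7]].
det(A - λI) = 0 gives eigenvalues λ = -2, 1, 3.
For λ=-2: eigenvector (-1,1,-1).
For λ=1: eigenvector (-2,3,0).
For λ=3: eigenvector (2,-2,1).
General solution: c_1e^(-2t)(-1,1,-1) + c_2e^(t)(-2,3,0) + c_3e^(3t)(2,-2,1).

u(t) = -c_1e^(-2t) - 2c_2e^(t) + 2c_3e^(3t), v(t) = c_1e^(-2t) + 3c_2e^(t) - 2c_3e^(3t), w(t) = -c_1e^(-2t) + c_3e^(3t)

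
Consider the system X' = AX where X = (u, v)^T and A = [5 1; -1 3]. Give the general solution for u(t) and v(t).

u(t) = c_1e^(4t) + c_2te^(4t) + c_2e^(4t), v(t) = -c_1e^(4t) - c_2te^(4t)

Coefficient matrix A = [[5, 1], [-1, 3]].
Characteristic polynomial det(A - λI) = λ^2 - 8λ + 16 = 0.
Single eigenvalue λ = 4 with algebraic multiplicity 2.
Eigenvector v = (1,-1); generalized eigenvector w with (A-λI)w=v is (1,0).
General solution: e^(4t)[c_1·v + c_2·(t·v + w)].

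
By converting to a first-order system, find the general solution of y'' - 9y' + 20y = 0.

Let x_1 = y, x_2 = y'. Then x_1' = x_2 and x_2' = -20x_1 + 9x_2.
A = [[0,1],[-20,9]]; det(A-λI) = λ^2 - 9λ + 20.
Eigenvalues λ = 5, 4 with eigenvectors (1,5), (1,4).

y(t) = K_1e^(5t) + K_2e^(4t)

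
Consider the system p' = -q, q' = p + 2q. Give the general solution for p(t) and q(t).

Coefficient matrix A = [[0, -1], [1, 2]].
Characteristic polynomial det(A - λI) = λ^2 - 2λ + 1 = 0.
Single eigenvalue λ = 1 with algebraic multiplicity 2.
Eigenvector v = (-1,1); generalized eigenvector w with (A-λI)w=v is (2,-1).
General solution: e^(t)[C_1·v + C_2·(t·v + w)].

p(t) = -C_1e^(t) - C_2te^(t) + 2C_2e^(t), q(t) = C_1e^(t) + C_2te^(t) - C_2e^(t)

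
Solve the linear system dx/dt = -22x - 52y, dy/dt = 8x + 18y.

x(t) = -3K_1e^(-2t)sin(4t) - 2K_1e^(-2t)cos(4t) - 2K_2e^(-2t)sin(4t) + 3K_2e^(-2t)cos(4t), y(t) = K_1e^(-2t)sin(4t) + K_1e^(-2t)cos(4t) + K_2e^(-2t)sin(4t) - K_2e^(-2t)cos(4t)

Coefficient matrix A = [[-22, -52], [8, 18]].
Characteristic polynomial det(A - λI) = λ^2 + 4λ + 20 = 0.
Eigenvalues λ = -2 ± 4i (complex conjugate pair).
For λ=-2+4i: an eigenvector is (-2,1) - i(-3,1) = (-2 + 3i, 1 - i).
A real fundamental pair from Re and Im of e^((-2+4i)t)v: X_1 = e^(-2t)(cos(4t)·(-2,1) + sin(4t)·(-3,1)), X_2 = e^(-2t)(sin(4t)·(-2,1) - cos(4t)·(-3,1)).
General solution: K_1X_1 + K_2X_2.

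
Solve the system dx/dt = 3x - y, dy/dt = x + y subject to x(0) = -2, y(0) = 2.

Coefficient matrix A = [[3, -1], [1, 1]].
Characteristic polynomial det(A - λI) = λ^2 - 4λ + 4 = 0.
Single eigenvalue λ = 2 with algebraic multiplicity 2.
Eigenvector v = (-1,-1); generalized eigenvector w with (A-λI)w=v is (-2,-1).
General solution: e^(2t)[K_1·v + K_2·(t·v + w)].
Applying x(0)=-2, y(0)=2 gives K_1=-6, K_2=4.

x(t) = -4te^(2t) - 2e^(2t), y(t) = -4te^(2t) + 2e^(2t)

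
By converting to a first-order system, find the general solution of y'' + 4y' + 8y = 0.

Let x_1 = y, x_2 = y'. Then x_1' = x_2 and x_2' = -8x_1 - 4x_2.
A = [[0,1],[-8,-4]]; det(A-λI) = λ^2 + 4λ + 8.
Eigenvalues λ = -2 ± 2i.

y(t) = C_1e^(-2t)cos(2t) + C_2e^(-2t)sin(2t)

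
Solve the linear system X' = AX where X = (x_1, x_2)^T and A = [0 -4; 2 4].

x_1(t) = C_1e^(2t)sin(2t) + C_1e^(2t)cos(2t) + C_2e^(2t)sin(2t) - C_2e^(2t)cos(2t), x_2(t) = -C_1e^(2t)cos(2t) - C_2e^(2t)sin(2t)

Coefficient matrix A = [[0, -4], [2, 4]].
Characteristic polynomial det(A - λI) = λ^2 - 4λ + 8 = 0.
Eigenvalues λ = 2 ± 2i (complex conjugate pair).
For λ=2+2i: an eigenvector is (1,-1) - i(1,0) = (1 - i, -1).
A real fundamental pair from Re and Im of e^((2+2i)t)v: X_1 = e^(2t)(cos(2t)·(1,-1) + sin(2t)·(1,0)), X_2 = e^(2t)(sin(2t)·(1,-1) - cos(2t)·(1,0)).
General solution: C_1X_1 + C_2X_2.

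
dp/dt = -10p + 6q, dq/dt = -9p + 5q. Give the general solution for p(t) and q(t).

p(t) = -2C_1e^(-t) + C_2e^(-4t), q(t) = -3C_1e^(-t) + C_2e^(-4t)

Coefficient matrix A = [[-10, 6], [-9, 5]].
Characteristic polynomial det(A - λI) = λ^2 + 5λ + 4 = 0.
Eigenvalues λ = -1, -4.
For λ=-1: (A-λI) row 1 is [-9, 6], so an eigenvector is (-2, -3).
For λ=-4: (A-λI) row 1 is [-6, 6], so an eigenvector is (1, 1).
General solution: C_1e^(-t)(-2,-3) + C_2e^(-4t)(1,1).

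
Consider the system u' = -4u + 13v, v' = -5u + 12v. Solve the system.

Coefficient matrix A = [[-4, 13], [-5, 12]].
Characteristic polynomial det(A - λI) = λ^2 - 8λ + 17 = 0.
Eigenvalues λ = 4 ± i (complex conjugate pair).
For λ=4+i: an eigenvector is (-2,-1) - i(3,2) = (-2 - 3i, -1 - 2i).
A real fundamental pair from Re and Im of e^((4+i)t)v: X_1 = e^(4t)(cos(t)·(-2,-1) + sin(t)·(3,2)), X_2 = e^(4t)(sin(t)·(-2,-1) - cos(t)·(3,2)).
General solution: C_1X_1 + C_2X_2.

u(t) = 3C_1e^(4t)sin(t) - 2C_1e^(4t)cos(t) - 2C_2e^(4t)sin(t) - 3C_2e^(4t)cos(t), v(t) = 2C_1e^(4t)sin(t) - C_1e^(4t)cos(t) - C_2e^(4t)sin(t) - 2C_2e^(4t)cos(t)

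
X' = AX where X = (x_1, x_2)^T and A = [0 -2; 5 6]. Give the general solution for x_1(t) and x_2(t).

x_1(t) = -C_1e^(3t)sin(t) + C_1e^(3t)cos(t) + C_2e^(3t)sin(t) + C_2e^(3t)cos(t), x_2(t) = 2C_1e^(3t)sin(t) - C_1e^(3t)cos(t) - C_2e^(3t)sin(t) - 2C_2e^(3t)cos(t)

Coefficient matrix A = [[0, -2], [5, 6]].
Characteristic polynomial det(A - λI) = λ^2 - 6λ + 10 = 0.
Eigenvalues λ = 3 ± i (complex conjugate pair).
For λ=3+i: an eigenvector is (1,-1) - i(-1,2) = (1 + i, -1 - 2i).
A real fundamental pair from Re and Im of e^((3+i)t)v: X_1 = e^(3t)(cos(t)·(1,-1) + sin(t)·(-1,2)), X_2 = e^(3t)(sin(t)·(1,-1) - cos(t)·(-1,2)).
General solution: C_1X_1 + C_2X_2.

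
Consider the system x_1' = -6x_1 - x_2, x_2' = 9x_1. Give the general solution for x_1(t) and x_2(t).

Coefficient matrix A = [[-6, -1], [9, 0]].
Characteristic polynomial det(A - λI) = λ^2 + 6λ + 9 = 0.
Single eigenvalue λ = -3 with algebraic multiplicity 2.
Eigenvector v = (-1,3); generalized eigenvector w with (A-λI)w=v is (1,-2).
General solution: e^(-3t)[c_1·v + c_2·(t·v + w)].

x_1(t) = -c_1e^(-3t) - c_2te^(-3t) + c_2e^(-3t), x_2(t) = 3c_1e^(-3t) + 3c_2te^(-3t) - 2c_2e^(-3t)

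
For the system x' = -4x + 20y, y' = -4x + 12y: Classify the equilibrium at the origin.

A = [[-4,20],[-4,12]]; det(A-λI) = λ^2 - 8λ + 32.
λ = 4 ± 4i: positive real part.

unstable spiral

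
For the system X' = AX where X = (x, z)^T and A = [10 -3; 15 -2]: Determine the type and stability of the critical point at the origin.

unstable spiral

A = [[10,-3],[15,-2]]; det(A-λI) = λ^2 - 8λ + 25.
λ = 4 ± 3i: positive real part.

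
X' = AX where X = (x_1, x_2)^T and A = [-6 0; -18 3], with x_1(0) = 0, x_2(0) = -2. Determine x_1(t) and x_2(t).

Coefficient matrix A = [[-6, 0], [-18, 3]].
Characteristic polynomial det(A - λI) = λ^2 + 3λ - 18 = 0.
Eigenvalues λ = 3, -6.
For λ=3: (A-λI) row 1 is [-9, 0], so an eigenvector is (0, -1).
For λ=-6: (A-λI) row 2 is [-18, 9], so an eigenvector is (-1, -2).
General solution: C_1e^(3t)(0,-1) + C_2e^(-6t)(-1,-2).
Applying x_1(0)=0, x_2(0)=-2 gives C_1=2, C_2=0.

x_1(t) = 0, x_2(t) = -2e^(3t)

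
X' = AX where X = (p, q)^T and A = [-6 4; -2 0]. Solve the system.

p(t) = -c_1e^(-2t) - 2c_2e^(-4t), q(t) = -c_1e^(-2t) - c_2e^(-4t)

Coefficient matrix A = [[-6, 4], [-2, 0]].
Characteristic polynomial det(A - λI) = λ^2 + 6λ + 8 = 0.
Eigenvalues λ = -2, -4.
For λ=-2: (A-λI) row 1 is [-4, 4], so an eigenvector is (-1, -1).
For λ=-4: (A-λI) row 1 is [-2, 4], so an eigenvector is (-2, -1).
General solution: c_1e^(-2t)(-1,-1) + c_2e^(-4t)(-2,-1).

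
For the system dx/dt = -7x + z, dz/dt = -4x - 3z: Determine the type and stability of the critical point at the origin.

stable improper node

A = [[-7,1],[-4,-3]]; det(A-λI) = λ^2 + 10λ + 25.
repeated λ = -5 with a single eigenvector.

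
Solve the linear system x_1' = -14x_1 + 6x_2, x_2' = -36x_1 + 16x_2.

Coefficient matrix A = [[-14, 6], [-36, 16]].
Characteristic polynomial det(A - λI) = λ^2 - 2λ - 8 = 0.
Eigenvalues λ = 4, -2.
For λ=4: (A-λI) row 1 is [-18, 6], so an eigenvector is (1, 3).
For λ=-2: (A-λI) row 1 is [-12, 6], so an eigenvector is (1, 2).
General solution: K_1e^(4t)(1,3) + K_2e^(-2t)(1,2).

x_1(t) = K_1e^(4t) + K_2e^(-2t), x_2(t) = 3K_1e^(4t) + 2K_2e^(-2t)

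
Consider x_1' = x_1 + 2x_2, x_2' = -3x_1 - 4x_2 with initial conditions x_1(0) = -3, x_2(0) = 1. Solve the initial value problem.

Coefficient matrix A = [[1, 2], [-3, -4]].
Characteristic polynomial det(A - λI) = λ^2 + 3λ + 2 = 0.
Eigenvalues λ = -2, -1.
For λ=-2: (A-λI) row 1 is [3, 2], so an eigenvector is (-2, 3).
For λ=-1: (A-λI) row 1 is [2, 2], so an eigenvector is (1, -1).
General solution: C_1e^(-2t)(-2,3) + C_2e^(-t)(1,-1).
Applying x_1(0)=-3, x_2(0)=1 gives C_1=-2, C_2=-7.

x_1(t) = -7e^(-t) + 4e^(-2t), x_2(t) = 7e^(-t) - 6e^(-2t)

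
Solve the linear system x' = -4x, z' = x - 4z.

x(t) = K_2e^(-4t), z(t) = K_1e^(-4t) + K_2te^(-4t) + 2K_2e^(-4t)

Coefficient matrix A = [[-4, 0], [1, -4]].
Characteristic polynomial det(A - λI) = λ^2 + 8λ + 16 = 0.
Single eigenvalue λ = -4 with algebraic multiplicity 2.
Eigenvector v = (0,1); generalized eigenvector w with (A-λI)w=v is (1,2).
General solution: e^(-4t)[K_1·v + K_2·(t·v + w)].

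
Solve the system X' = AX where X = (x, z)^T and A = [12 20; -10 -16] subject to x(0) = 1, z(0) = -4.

x(t) = -33e^(-2t)sin(2t) + e^(-2t)cos(2t), z(t) = 23e^(-2t)sin(2t) - 4e^(-2t)cos(2t)

Coefficient matrix A = [[12, 20], [-10, -16]].
Characteristic polynomial det(A - λI) = λ^2 + 4λ + 8 = 0.
Eigenvalues λ = -2 ± 2i (complex conjugate pair).
For λ=-2+2i: an eigenvector is (-1,1) - i(3,-2) = (-1 - 3i, 1 + 2i).
A real fundamental pair from Re and Im of e^((-2+2i)t)v: X_1 = e^(-2t)(cos(2t)·(-1,1) + sin(2t)·(3,-2)), X_2 = e^(-2t)(sin(2t)·(-1,1) - cos(2t)·(3,-2)).
General solution: c_1X_1 + c_2X_2.
Applying x(0)=1, z(0)=-4 gives c_1=-10, c_2=3.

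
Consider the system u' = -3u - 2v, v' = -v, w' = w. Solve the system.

u(t) = K_1e^(-3t) - K_2e^(-t), v(t) = K_2e^(-t), w(t) = K_3e^(t)

Coefficient matrix A = [[-3, -2, 0], [0, -1, 0], [0, 0, 1]].
det(A - λI) = 0 gives eigenvalues λ = -3, -1, 1.
For λ=-3: eigenvector (1,0,0).
For λ=-1: eigenvector (-1,1,0).
For λ=1: eigenvector (0,0,1).
General solution: K_1e^(-3t)(1,0,0) + K_2e^(-t)(-1,1,0) + K_3e^(t)(0,0,1).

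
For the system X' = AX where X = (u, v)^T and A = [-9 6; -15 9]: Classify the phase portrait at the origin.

A = [[-9,6],[-15,9]]; det(A-λI) = λ^2 + 9.
λ = 0 ± 3i: zero real part.

center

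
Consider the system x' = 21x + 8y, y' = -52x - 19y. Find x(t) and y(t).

Coefficient matrix A = [[21, 8], [-52, -19]].
Characteristic polynomial det(A - λI) = λ^2 - 2λ + 17 = 0.
Eigenvalues λ = 1 ± 4i (complex conjugate pair).
For λ=1+4i: an eigenvector is (-1,3) - i(1,-2) = (-1 - i, 3 + 2i).
A real fundamental pair from Re and Im of e^((1+4i)t)v: X_1 = e^(t)(cos(4t)·(-1,3) + sin(4t)·(1,-2)), X_2 = e^(t)(sin(4t)·(-1,3) - cos(4t)·(1,-2)).
General solution: c_1X_1 + c_2X_2.

x(t) = c_1e^(t)sin(4t) - c_1e^(t)cos(4t) - c_2e^(t)sin(4t) - c_2e^(t)cos(4t), y(t) = -2c_1e^(t)sin(4t) + 3c_1e^(t)cos(4t) + 3c_2e^(t)sin(4t) + 2c_2e^(t)cos(4t)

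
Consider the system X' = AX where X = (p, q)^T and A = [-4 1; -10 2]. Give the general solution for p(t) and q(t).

p(t) = -C_1e^(-t)cos(t) - C_2e^(-t)sin(t), q(t) = C_1e^(-t)sin(t) - 3C_1e^(-t)cos(t) - 3C_2e^(-t)sin(t) - C_2e^(-t)cos(t)

Coefficient matrix A = [[-4, 1], [-10, 2]].
Characteristic polynomial det(A - λI) = λ^2 + 2λ + 2 = 0.
Eigenvalues λ = -1 ± i (complex conjugate pair).
For λ=-1+i: an eigenvector is (-1,-3) - i(0,1) = (-1, -3 - i).
A real fundamental pair from Re and Im of e^((-1+i)t)v: X_1 = e^(-t)(cos(t)·(-1,-3) + sin(t)·(0,1)), X_2 = e^(-t)(sin(t)·(-1,-3) - cos(t)·(0,1)).
General solution: C_1X_1 + C_2X_2.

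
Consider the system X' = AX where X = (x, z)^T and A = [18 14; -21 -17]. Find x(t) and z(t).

x(t) = K_1e^(4t) + 2K_2e^(-3t), z(t) = -K_1e^(4t) - 3K_2e^(-3t)

Coefficient matrix A = [[18, 14], [-21, -17]].
Characteristic polynomial det(A - λI) = λ^2 - λ - 12 = 0.
Eigenvalues λ = 4, -3.
For λ=4: (A-λI) row 1 is [14, 14], so an eigenvector is (1, -1).
For λ=-3: (A-λI) row 1 is [21, 14], so an eigenvector is (2, -3).
General solution: K_1e^(4t)(1,-1) + K_2e^(-3t)(2,-3).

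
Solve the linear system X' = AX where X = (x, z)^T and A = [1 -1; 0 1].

Coefficient matrix A = [[1, -1], [0, 1]].
Characteristic polynomial det(A - λI) = λ^2 - 2λ + 1 = 0.
Single eigenvalue λ = 1 with algebraic multiplicity 2.
Eigenvector v = (-1,0); generalized eigenvector w with (A-λI)w=v is (1,1).
General solution: e^(t)[K_1·v + K_2·(t·v + w)].

x(t) = -K_1e^(t) - K_2te^(t) + K_2e^(t), z(t) = K_2e^(t)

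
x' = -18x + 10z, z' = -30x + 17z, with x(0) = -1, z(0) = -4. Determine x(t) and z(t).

x(t) = -5e^(2t) + 4e^(-3t), z(t) = -10e^(2t) + 6e^(-3t)

Coefficient matrix A = [[-18, 10], [-30, 17]].
Characteristic polynomial det(A - λI) = λ^2 + λ - 6 = 0.
Eigenvalues λ = 2, -3.
For λ=2: (A-λI) row 1 is [-20, 10], so an eigenvector is (1, 2).
For λ=-3: (A-λI) row 1 is [-15, 10], so an eigenvector is (-2, -3).
General solution: K_1e^(2t)(1,2) + K_2e^(-3t)(-2,-3).
Applying x(0)=-1, z(0)=-4 gives K_1=-5, K_2=-2.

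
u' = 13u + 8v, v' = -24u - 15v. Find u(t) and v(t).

Coefficient matrix A = [[13, 8], [-24, -15]].
Characteristic polynomial det(A - λI) = λ^2 + 2λ - 3 = 0.
Eigenvalues λ = 1, -3.
For λ=1: (A-λI) row 1 is [12, 8], so an eigenvector is (-2, 3).
For λ=-3: (A-λI) row 1 is [16, 8], so an eigenvector is (-1, 2).
General solution: C_1e^(t)(-2,3) + C_2e^(-3t)(-1,2).

u(t) = -2C_1e^(t) - C_2e^(-3t), v(t) = 3C_1e^(t) + 2C_2e^(-3t)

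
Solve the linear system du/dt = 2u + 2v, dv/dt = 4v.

Coefficient matrix A = [[2, 2], [0, 4]].
Characteristic polynomial det(A - λI) = λ^2 - 6λ + 8 = 0.
Eigenvalues λ = 4, 2.
For λ=4: (A-λI) row 1 is [-2, 2], so an eigenvector is (-1, -1).
For λ=2: (A-λI) row 1 is [0, 2], so an eigenvector is (1, 0).
General solution: K_1e^(4t)(-1,-1) + K_2e^(2t)(1,0).

u(t) = -K_1e^(4t) + K_2e^(2t), v(t) = -K_1e^(4t)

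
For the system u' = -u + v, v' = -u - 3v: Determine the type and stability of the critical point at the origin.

A = [[-1,1],[-1,-3]]; det(A-λI) = λ^2 + 4λ + 4.
repeated λ = -2 with a single eigenvector.

stable improper node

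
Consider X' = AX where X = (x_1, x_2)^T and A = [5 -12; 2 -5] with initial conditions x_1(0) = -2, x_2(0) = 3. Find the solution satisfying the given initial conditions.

Coefficient matrix A = [[5, -12], [2, -5]].
Characteristic polynomial det(A - λI) = λ^2 - 1 = 0.
Eigenvalues λ = 1, -1.
For λ=1: (A-λI) row 1 is [4, -12], so an eigenvector is (-3, -1).
For λ=-1: (A-λI) row 1 is [6, -12], so an eigenvector is (2, 1).
General solution: K_1e^(t)(-3,-1) + K_2e^(-t)(2,1).
Applying x_1(0)=-2, x_2(0)=3 gives K_1=8, K_2=11.

x_1(t) = -24e^(t) + 22e^(-t), x_2(t) = -8e^(t) + 11e^(-t)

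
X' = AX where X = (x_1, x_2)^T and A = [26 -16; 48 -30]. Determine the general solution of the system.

x_1(t) = C_1e^(-6t) + 2C_2e^(2t), x_2(t) = 2C_1e^(-6t) + 3C_2e^(2t)

Coefficient matrix A = [[26, -16], [48, -30]].
Characteristic polynomial det(A - λI) = λ^2 + 4λ - 12 = 0.
Eigenvalues λ = -6, 2.
For λ=-6: (A-λI) row 1 is [32, -16], so an eigenvector is (1, 2).
For λ=2: (A-λI) row 1 is [24, -16], so an eigenvector is (2, 3).
General solution: C_1e^(-6t)(1,2) + C_2e^(2t)(2,3).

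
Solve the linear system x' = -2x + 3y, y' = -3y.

x(t) = -3c_1e^(-3t) - c_2e^(-2t), y(t) = c_1e^(-3t)

Coefficient matrix A = [[-2, 3], [0, -3]].
Characteristic polynomial det(A - λI) = λ^2 + 5λ + 6 = 0.
Eigenvalues λ = -3, -2.
For λ=-3: (A-λI) row 1 is [1, 3], so an eigenvector is (-3, 1).
For λ=-2: (A-λI) row 1 is [0, 3], so an eigenvector is (-1, 0).
General solution: c_1e^(-3t)(-3,1) + c_2e^(-2t)(-1,0).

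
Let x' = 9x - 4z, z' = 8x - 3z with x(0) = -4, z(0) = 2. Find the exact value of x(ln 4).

A = [[9,-4],[8,-3]]; eigenvalues λ = 5, 1.
Eigenvectors: (1,1) for λ=5, (1,2) for λ=1.
From the initial condition, c_1 = -10, c_2 = 6.
x(ln 4) = (-10)(4^5)(1) + (6)(4^1)(1) = -10216.

-10216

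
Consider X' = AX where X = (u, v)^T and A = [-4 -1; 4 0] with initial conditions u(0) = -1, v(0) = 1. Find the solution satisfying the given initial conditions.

u(t) = te^(-2t) - e^(-2t), v(t) = -2te^(-2t) + e^(-2t)

Coefficient matrix A = [[-4, -1], [4, 0]].
Characteristic polynomial det(A - λI) = λ^2 + 4λ + 4 = 0.
Single eigenvalue λ = -2 with algebraic multiplicity 2.
Eigenvector v = (-1,2); generalized eigenvector w with (A-λI)w=v is (2,-3).
General solution: e^(-2t)[C_1·v + C_2·(t·v + w)].
Applying u(0)=-1, v(0)=1 gives C_1=-1, C_2=-1.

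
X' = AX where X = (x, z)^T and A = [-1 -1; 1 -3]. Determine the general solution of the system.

x(t) = c_1e^(-2t) + c_2te^(-2t) + 2c_2e^(-2t), z(t) = c_1e^(-2t) + c_2te^(-2t) + c_2e^(-2t)

Coefficient matrix A = [[-1, -1], [1, -3]].
Characteristic polynomial det(A - λI) = λ^2 + 4λ + 4 = 0.
Single eigenvalue λ = -2 with algebraic multiplicity 2.
Eigenvector v = (1,1); generalized eigenvector w with (A-λI)w=v is (2,1).
General solution: e^(-2t)[c_1·v + c_2·(t·v + w)].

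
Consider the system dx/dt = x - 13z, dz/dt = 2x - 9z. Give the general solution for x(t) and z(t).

x(t) = 3C_1e^(-4t)sin(t) - 2C_1e^(-4t)cos(t) - 2C_2e^(-4t)sin(t) - 3C_2e^(-4t)cos(t), z(t) = C_1e^(-4t)sin(t) - C_1e^(-4t)cos(t) - C_2e^(-4t)sin(t) - C_2e^(-4t)cos(t)

Coefficient matrix A = [[1, -13], [2, -9]].
Characteristic polynomial det(A - λI) = λ^2 + 8λ + 17 = 0.
Eigenvalues λ = -4 ± i (complex conjugate pair).
For λ=-4+i: an eigenvector is (-2,-1) - i(3,1) = (-2 - 3i, -1 - i).
A real fundamental pair from Re and Im of e^((-4+i)t)v: X_1 = e^(-4t)(cos(t)·(-2,-1) + sin(t)·(3,1)), X_2 = e^(-4t)(sin(t)·(-2,-1) - cos(t)·(3,1)).
General solution: C_1X_1 + C_2X_2.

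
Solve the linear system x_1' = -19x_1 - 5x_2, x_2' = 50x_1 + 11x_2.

Coefficient matrix A = [[-19, -5], [50, 11]].
Characteristic polynomial det(A - λI) = λ^2 + 8λ + 41 = 0.
Eigenvalues λ = -4 ± 5i (complex conjugate pair).
For λ=-4+5i: an eigenvector is (-1,3) - i(0,-1) = (-1, 3 + i).
A real fundamental pair from Re and Im of e^((-4+5i)t)v: X_1 = e^(-4t)(cos(5t)·(-1,3) + sin(5t)·(0,-1)), X_2 = e^(-4t)(sin(5t)·(-1,3) - cos(5t)·(0,-1)).
General solution: K_1X_1 + K_2X_2.

x_1(t) = -K_1e^(-4t)cos(5t) - K_2e^(-4t)sin(5t), x_2(t) = -K_1e^(-4t)sin(5t) + 3K_1e^(-4t)cos(5t) + 3K_2e^(-4t)sin(5t) + K_2e^(-4t)cos(5t)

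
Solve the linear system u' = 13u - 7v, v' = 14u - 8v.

u(t) = -K_1e^(-t) + K_2e^(6t), v(t) = -2K_1e^(-t) + K_2e^(6t)

Coefficient matrix A = [[13, -7], [14, -8]].
Characteristic polynomial det(A - λI) = λ^2 - 5λ - 6 = 0.
Eigenvalues λ = -1, 6.
For λ=-1: (A-λI) row 1 is [14, -7], so an eigenvector is (-1, -2).
For λ=6: (A-λI) row 1 is [7, -7], so an eigenvector is (1, 1).
General solution: K_1e^(-t)(-1,-2) + K_2e^(6t)(1,1).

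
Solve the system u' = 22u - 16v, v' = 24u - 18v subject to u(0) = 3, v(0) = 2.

Coefficient matrix A = [[22, -16], [24, -18]].
Characteristic polynomial det(A - λI) = λ^2 - 4λ - 12 = 0.
Eigenvalues λ = 6, -2.
For λ=6: (A-λI) row 1 is [16, -16], so an eigenvector is (1, 1).
For λ=-2: (A-λI) row 1 is [24, -16], so an eigenvector is (2, 3).
General solution: K_1e^(6t)(1,1) + K_2e^(-2t)(2,3).
Applying u(0)=3, v(0)=2 gives K_1=5, K_2=-1.

u(t) = 5e^(6t) - 2e^(-2t), v(t) = 5e^(6t) - 3e^(-2t)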